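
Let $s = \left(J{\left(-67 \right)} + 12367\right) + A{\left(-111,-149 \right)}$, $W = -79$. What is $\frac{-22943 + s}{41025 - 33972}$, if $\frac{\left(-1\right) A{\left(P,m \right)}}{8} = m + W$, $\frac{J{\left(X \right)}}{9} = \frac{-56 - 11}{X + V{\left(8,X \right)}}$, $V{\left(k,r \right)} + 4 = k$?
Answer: $- \frac{20399}{16457} \approx -1.2395$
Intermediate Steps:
$V{\left(k,r \right)} = -4 + k$
$J{\left(X \right)} = - \frac{603}{4 + X}$ ($J{\left(X \right)} = 9 \frac{-56 - 11}{X + \left(-4 + 8\right)} = 9 \left(- \frac{67}{X + 4}\right) = 9 \left(- \frac{67}{4 + X}\right) = - \frac{603}{4 + X}$)
$A{\left(P,m \right)} = 632 - 8 m$ ($A{\left(P,m \right)} = - 8 \left(m - 79\right) = - 8 \left(-79 + m\right) = 632 - 8 m$)
$s = \frac{99404}{7}$ ($s = \left(- \frac{603}{4 - 67} + 12367\right) + \left(632 - -1192\right) = \left(- \frac{603}{-63} + 12367\right) + \left(632 + 1192\right) = \left(\left(-603\right) \left(- \frac{1}{63}\right) + 12367\right) + 1824 = \left(\frac{67}{7} + 12367\right) + 1824 = \frac{86636}{7} + 1824 = \frac{99404}{7} \approx 14201.0$)
$\frac{-22943 + s}{41025 - 33972} = \frac{-22943 + \frac{99404}{7}}{41025 - 33972} = - \frac{61197}{7 \cdot 7053} = \left(- \frac{61197}{7}\right) \frac{1}{7053} = - \frac{20399}{16457}$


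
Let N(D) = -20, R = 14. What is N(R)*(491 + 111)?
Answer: -12040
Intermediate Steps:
N(R)*(491 + 111) = -20*(491 + 111) = -20*602 = -12040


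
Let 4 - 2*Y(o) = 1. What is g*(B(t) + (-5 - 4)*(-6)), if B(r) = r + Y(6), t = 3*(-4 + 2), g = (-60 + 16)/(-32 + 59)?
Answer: -242/3 ≈ -80.667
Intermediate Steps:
g = -44/27 ≈ -1.6296
Y(o) = 3/2 (Y(o) = 2 - ½*1 = 2 - ½ = 3/2)
t = -6 (t = 3*(-2) = -6)
B(r) = 3/2 + r (B(r) = r + 3/2 = 3/2 + r)
g*(B(t) + (-5 - 4)*(-6)) = -44*((3/2 - 6) + (-5 - 4)*(-6))/27 = -44*(-9/2 - 9*(-6))/27 = -44*(-9/2 + 54)/27 = -44/27*99/2 = -242/3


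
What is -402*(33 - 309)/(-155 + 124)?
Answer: -110952/31 ≈ -3579.1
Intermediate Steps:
-402*(33 - 309)/(-155 + 124) = -(-110952)/(-31) = -(-110952)*(-1)/31 = -402*276/31 = -110952/31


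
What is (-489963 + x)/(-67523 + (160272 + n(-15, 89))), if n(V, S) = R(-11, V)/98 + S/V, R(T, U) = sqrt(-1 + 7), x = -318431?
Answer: -81004511548113720/9293249102302757 + 8912543850*sqrt(6)/9293249102302757 ≈ -8.7165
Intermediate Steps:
R(T, U) = sqrt(6)
n(V, S) = sqrt(6)/98 + S/V
(-489963 + x)/(-67523 + (160272 + n(-15, 89))) = (-489963 - 318431)/(-67523 + (160272 + (sqrt(6)/98 + 89/(-15)))) = -808394/(-67523 + (160272 + (sqrt(6)/98 + 89*(-1/15)))) = -808394/(-67523 + (160272 + (sqrt(6)/98 - 89/15))) = -808394/(-67523 + (160272 + (-89/15 + sqrt(6)/98))) = -808394/(-67523 + (2403991/15 + sqrt(6)/98)) = -808394/(1391146/15 + sqrt(6)/98)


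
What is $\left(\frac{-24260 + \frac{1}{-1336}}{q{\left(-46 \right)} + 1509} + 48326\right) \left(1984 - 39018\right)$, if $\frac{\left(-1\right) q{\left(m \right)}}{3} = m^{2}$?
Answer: $- \frac{1928578646452535}{1077484} \approx -1.7899 \cdot 10^{9}$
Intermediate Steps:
$q{\left(m \right)} = - 3 m^{2}$
$\left(\frac{-24260 + \frac{1}{-1336}}{q{\left(-46 \right)} + 1509} + 48326\right) \left(1984 - 39018\right) = \left(\frac{-24260 + \frac{1}{-1336}}{- 3 \left(-46\right)^{2} + 1509} + 48326\right) \left(1984 - 39018\right) = \left(\frac{-24260 - \frac{1}{1336}}{\left(-3\right) 2116 + 1509} + 48326\right) \left(-37034\right) = \left(- \frac{32411361}{1336 \left(-6348 + 1509\right)} + 48326\right) \left(-37034\right) = \left(- \frac{32411361}{1336 \left(-4839\right)} + 48326\right) \left(-37034\right) = \left(\left(- \frac{32411361}{1336}\right) \left(- \frac{1}{4839}\right) + 48326\right) \left(-37034\right) = \left(\frac{10803787}{2154968} + 48326\right) \left(-37034\right) = \frac{104151787355}{2154968} \left(-37034\right) = - \frac{1928578646452535}{1077484}$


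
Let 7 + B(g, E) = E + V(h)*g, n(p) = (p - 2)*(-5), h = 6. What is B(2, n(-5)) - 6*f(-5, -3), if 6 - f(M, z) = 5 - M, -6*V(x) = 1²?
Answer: 155/3 ≈ 51.667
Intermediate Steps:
V(x) = -⅙ (V(x) = -⅙*1² = -⅙*1 = -⅙)
n(p) = 10 - 5*p (n(p) = (-2 + p)*(-5) = 10 - 5*p)
f(M, z) = 1 + M (f(M, z) = 6 - (5 - M) = 6 + (-5 + M) = 1 + M)
B(g, E) = -7 + E - g/6 (B(g, E) = -7 + (E - g/6) = -7 + E - g/6)
B(2, n(-5)) - 6*f(-5, -3) = (-7 + (10 - 5*(-5)) - ⅙*2) - 6*(1 - 5) = (-7 + (10 + 25) - ⅓) - 6*(-4) = (-7 + 35 - ⅓) + 24 = 83/3 + 24 = 155/3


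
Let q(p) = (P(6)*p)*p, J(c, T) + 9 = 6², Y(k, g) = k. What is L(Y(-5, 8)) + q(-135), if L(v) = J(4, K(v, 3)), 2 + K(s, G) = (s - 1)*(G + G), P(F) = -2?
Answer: -36423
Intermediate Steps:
K(s, G) = -2 + 2*G*(-1 + s) (K(s, G) = -2 + (s - 1)*(G + G) = -2 + (-1 + s)*(2*G) = -2 + 2*G*(-1 + s))
J(c, T) = 27 (J(c, T) = -9 + 6² = -9 + 36 = 27)
L(v) = 27
q(p) = -2*p² (q(p) = (-2*p)*p = -2*p²)
L(Y(-5, 8)) + q(-135) = 27 - 2*(-135)² = 27 - 2*18225 = 27 - 36450 = -36423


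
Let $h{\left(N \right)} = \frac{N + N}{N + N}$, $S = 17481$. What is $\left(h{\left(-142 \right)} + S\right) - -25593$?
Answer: $43075$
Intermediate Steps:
$h{\left(N \right)} = 1$ ($h{\left(N \right)} = \frac{2 N}{2 N} = 2 N \frac{1}{2 N} = 1$)
$\left(h{\left(-142 \right)} + S\right) - -25593 = \left(1 + 17481\right) - -25593 = 17482 + 25593 = 43075$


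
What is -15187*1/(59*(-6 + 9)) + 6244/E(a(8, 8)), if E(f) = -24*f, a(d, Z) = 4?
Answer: -213595/1416 ≈ -150.84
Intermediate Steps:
-15187*1/(59*(-6 + 9)) + 6244/E(a(8, 8)) = -15187*1/(59*(-6 + 9)) + 6244/((-24*4)) = -15187/(59*3) + 6244/(-96) = -15187/177 + 6244*(-1/96) = -15187*1/177 - 1561/24 = -15187/177 - 1561/24 = -213595/1416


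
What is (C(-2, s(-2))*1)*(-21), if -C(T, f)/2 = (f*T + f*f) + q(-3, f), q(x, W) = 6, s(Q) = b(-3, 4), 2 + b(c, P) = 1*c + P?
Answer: 378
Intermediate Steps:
b(c, P) = -2 + P + c (b(c, P) = -2 + (1*c + P) = -2 + (c + P) = -2 + (P + c) = -2 + P + c)
s(Q) = -1 (s(Q) = -2 + 4 - 3 = -1)
C(T, f) = -12 - 2*f² - 2*T*f (C(T, f) = -2*((f*T + f*f) + 6) = -2*((T*f + f²) + 6) = -2*((f² + T*f) + 6) = -2*(6 + f² + T*f) = -12 - 2*f² - 2*T*f)
(C(-2, s(-2))*1)*(-21) = ((-12 - 2*(-1)² - 2*(-2)*(-1))*1)*(-21) = ((-12 - 2*1 - 4)*1)*(-21) = ((-12 - 2 - 4)*1)*(-21) = -18*1*(-21) = -18*(-21) = 378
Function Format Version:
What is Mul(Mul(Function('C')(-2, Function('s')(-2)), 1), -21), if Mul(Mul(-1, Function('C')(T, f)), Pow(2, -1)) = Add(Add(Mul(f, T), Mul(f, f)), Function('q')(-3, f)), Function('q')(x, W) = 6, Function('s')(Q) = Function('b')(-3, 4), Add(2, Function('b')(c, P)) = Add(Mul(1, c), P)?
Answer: 378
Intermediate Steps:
Function('b')(c, P) = Add(-2, P, c) (Function('b')(c, P) = Add(-2, Add(Mul(1, c), P)) = Add(-2, Add(c, P)) = Add(-2, Add(P, c)) = Add(-2, P, c))
Function('s')(Q) = -1 (Function('s')(Q) = Add(-2, 4, -3) = -1)
Function('C')(T, f) = Add(-12, Mul(-2, Pow(f, 2)), Mul(-2, T, f)) (Function('C')(T, f) = Mul(-2, Add(Add(Mul(f, T), Mul(f, f)), 6)) = Mul(-2, Add(Add(Mul(T, f), Pow(f, 2)), 6)) = Mul(-2, Add(Add(Pow(f, 2), Mul(T, f)), 6)) = Mul(-2, Add(6, Pow(f, 2), Mul(T, f))) = Add(-12, Mul(-2, Pow(f, 2)), Mul(-2, T, f)))
Mul(Mul(Function('C')(-2, Function('s')(-2)), 1), -21) = Mul(Mul(Add(-12, Mul(-2, Pow(-1, 2)), Mul(-2, -2, -1)), 1), -21) = Mul(Mul(Add(-12, Mul(-2, 1), -4), 1), -21) = Mul(Mul(Add(-12, -2, -4), 1), -21) = Mul(Mul(-18, 1), -21) = Mul(-18, -21) = 378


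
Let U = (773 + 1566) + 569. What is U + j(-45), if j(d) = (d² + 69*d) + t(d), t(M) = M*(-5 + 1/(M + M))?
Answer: 4107/2 ≈ 2053.5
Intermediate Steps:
t(M) = M*(-5 + 1/(2*M))
j(d) = ½ + d² + 64*d (j(d) = (d² + 69*d) + (½ - 5*d) = ½ + d² + 64*d)
U = 2908 (U = 2339 + 569 = 2908)
U + j(-45) = 2908 + (½ + (-45)² + 64*(-45)) = 2908 + (½ + 2025 - 2880) = 2908 - 1709/2 = 4107/2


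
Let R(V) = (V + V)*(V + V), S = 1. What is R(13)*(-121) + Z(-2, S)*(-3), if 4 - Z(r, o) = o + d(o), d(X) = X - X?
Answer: -81805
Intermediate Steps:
d(X) = 0
R(V) = 4*V² (R(V) = (2*V)*(2*V) = 4*V²)
Z(r, o) = 4 - o (Z(r, o) = 4 - (o + 0) = 4 - o)
R(13)*(-121) + Z(-2, S)*(-3) = (4*13²)*(-121) + (4 - 1*1)*(-3) = (4*169)*(-121) + (4 - 1)*(-3) = 676*(-121) + 3*(-3) = -81796 - 9 = -81805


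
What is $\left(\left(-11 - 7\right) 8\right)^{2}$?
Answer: $20736$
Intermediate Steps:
$\left(\left(-11 - 7\right) 8\right)^{2} = \left(\left(-18\right) 8\right)^{2} = \left(-144\right)^{2} = 20736$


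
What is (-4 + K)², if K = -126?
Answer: 16900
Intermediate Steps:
(-4 + K)² = (-4 - 126)² = (-130)² = 16900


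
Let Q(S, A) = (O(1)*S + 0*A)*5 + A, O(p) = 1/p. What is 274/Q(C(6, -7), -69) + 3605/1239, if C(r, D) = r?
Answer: -3157/767 ≈ -4.1160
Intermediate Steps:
Q(S, A) = A + 5*S (Q(S, A) = (S/1 + 0*A)*5 + A = (1*S + 0)*5 + A = (S + 0)*5 + A = S*5 + A = 5*S + A = A + 5*S)
274/Q(C(6, -7), -69) + 3605/1239 = 274/(-69 + 5*6) + 3605/1239 = 274/(-69 + 30) + 3605*(1/1239) = 274/(-39) + 515/177 = 274*(-1/39) + 515/177 = -274/39 + 515/177 = -3157/767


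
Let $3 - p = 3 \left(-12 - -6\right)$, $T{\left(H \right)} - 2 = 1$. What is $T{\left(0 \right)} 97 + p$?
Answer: $312$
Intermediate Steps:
$T{\left(H \right)} = 3$ ($T{\left(H \right)} = 2 + 1 = 3$)
$p = 21$ ($p = 3 - 3 \left(-12 - -6\right) = 3 - 3 \left(-12 + 6\right) = 3 - 3 \left(-6\right) = 3 - -18 = 3 + 18 = 21$)
$T{\left(0 \right)} 97 + p = 3 \cdot 97 + 21 = 291 + 21 = 312$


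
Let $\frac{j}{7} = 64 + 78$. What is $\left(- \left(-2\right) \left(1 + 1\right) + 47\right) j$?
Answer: $50694$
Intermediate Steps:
$j = 994$ ($j = 7 \left(64 + 78\right) = 7 \cdot 142 = 994$)
$\left(- \left(-2\right) \left(1 + 1\right) + 47\right) j = \left(- \left(-2\right) \left(1 + 1\right) + 47\right) 994 = \left(- \left(-2\right) 2 + 47\right) 994 = \left(\left(-1\right) \left(-4\right) + 47\right) 994 = \left(4 + 47\right) 994 = 51 \cdot 994 = 50694$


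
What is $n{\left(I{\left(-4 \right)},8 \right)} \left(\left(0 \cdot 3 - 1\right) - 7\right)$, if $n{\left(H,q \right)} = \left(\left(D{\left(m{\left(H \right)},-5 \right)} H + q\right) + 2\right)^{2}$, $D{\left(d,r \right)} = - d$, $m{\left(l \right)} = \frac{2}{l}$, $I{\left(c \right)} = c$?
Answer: $-512$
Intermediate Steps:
$n{\left(H,q \right)} = q^{2}$ ($n{\left(H,q \right)} = \left(\left(- \frac{2}{H} H + q\right) + 2\right)^{2} = \left(\left(-2 + q\right) + 2\right)^{2} = q^{2}$)
$n{\left(I{\left(-4 \right)},8 \right)} \left(\left(0 \cdot 3 - 1\right) - 7\right) = 8^{2} \left(\left(0 \cdot 3 - 1\right) - 7\right) = 64 \left(\left(0 - 1\right) - 7\right) = 64 \left(-1 - 7\right) = 64 \left(-8\right) = -512$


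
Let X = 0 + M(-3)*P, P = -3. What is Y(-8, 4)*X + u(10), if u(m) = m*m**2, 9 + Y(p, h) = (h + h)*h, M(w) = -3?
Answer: 1207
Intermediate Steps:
Y(p, h) = -9 + 2*h**2 (Y(p, h) = -9 + (h + h)*h = -9 + (2*h)*h = -9 + 2*h**2)
u(m) = m**3
X = 9 (X = 0 - 3*(-3) = 0 + 9 = 9)
Y(-8, 4)*X + u(10) = (-9 + 2*4**2)*9 + 10**3 = (-9 + 2*16)*9 + 1000 = (-9 + 32)*9 + 1000 = 23*9 + 1000 = 207 + 1000 = 1207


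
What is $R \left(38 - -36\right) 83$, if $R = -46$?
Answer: $-282532$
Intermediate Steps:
$R \left(38 - -36\right) 83 = - 46 \left(38 - -36\right) 83 = - 46 \left(38 + 36\right) 83 = \left(-46\right) 74 \cdot 83 = \left(-3404\right) 83 = -282532$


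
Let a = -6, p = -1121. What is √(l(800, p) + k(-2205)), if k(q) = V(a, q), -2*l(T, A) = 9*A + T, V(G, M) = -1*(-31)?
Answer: 3*√2078/2 ≈ 68.378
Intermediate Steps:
V(G, M) = 31
l(T, A) = -9*A/2 - T/2 (l(T, A) = -(9*A + T)/2 = -(T + 9*A)/2 = -9*A/2 - T/2)
k(q) = 31
√(l(800, p) + k(-2205)) = √((-9/2*(-1121) - ½*800) + 31) = √((10089/2 - 400) + 31) = √(9289/2 + 31) = √(9351/2) = 3*√2078/2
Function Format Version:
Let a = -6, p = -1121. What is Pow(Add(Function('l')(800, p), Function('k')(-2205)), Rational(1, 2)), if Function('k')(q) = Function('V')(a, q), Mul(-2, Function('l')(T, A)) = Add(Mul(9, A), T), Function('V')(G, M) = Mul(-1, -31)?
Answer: Mul(Rational(3, 2), Pow(2078, Rational(1, 2))) ≈ 68.378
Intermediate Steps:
Function('V')(G, M) = 31
Function('l')(T, A) = Add(Mul(Rational(-9, 2), A), Mul(Rational(-1, 2), T)) (Function('l')(T, A) = Mul(Rational(-1, 2), Add(Mul(9, A), T)) = Mul(Rational(-1, 2), Add(T, Mul(9, A))) = Add(Mul(Rational(-9, 2), A), Mul(Rational(-1, 2), T)))
Function('k')(q) = 31
Pow(Add(Function('l')(800, p), Function('k')(-2205)), Rational(1, 2)) = Pow(Add(Add(Mul(Rational(-9, 2), -1121), Mul(Rational(-1, 2), 800)), 31), Rational(1, 2)) = Pow(Add(Add(Rational(10089, 2), -400), 31), Rational(1, 2)) = Pow(Add(Rational(9289, 2), 31), Rational(1, 2)) = Pow(Rational(9351, 2), Rational(1, 2)) = Mul(Rational(3, 2), Pow(2078, Rational(1, 2)))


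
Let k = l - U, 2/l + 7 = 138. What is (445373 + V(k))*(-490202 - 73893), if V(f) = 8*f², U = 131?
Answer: -5640101770912595/17161 ≈ -3.2866e+11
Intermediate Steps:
l = 2/131 (l = 2/(-7 + 138) = 2/131 ≈ 0.015267)
k = -17159/131 (k = 2/131 - 1*131 = 2/131 - 131 = -17159/131 ≈ -130.98)
(445373 + V(k))*(-490202 - 73893) = (445373 + 8*(-17159/131)²)*(-490202 - 73893) = (445373 + 8*(294431281/17161))*(-564095) = (445373 + 2355450248/17161)*(-564095) = (9998496301/17161)*(-564095) = -5640101770912595/17161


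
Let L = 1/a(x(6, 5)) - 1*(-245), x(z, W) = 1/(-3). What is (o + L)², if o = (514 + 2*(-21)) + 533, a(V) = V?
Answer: 1555009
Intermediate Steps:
x(z, W) = -⅓
L = 242 (L = 1/(-⅓) - 1*(-245) = -3 + 245 = 242)
o = 1005 (o = (514 - 42) + 533 = 472 + 533 = 1005)
(o + L)² = (1005 + 242)² = 1247² = 1555009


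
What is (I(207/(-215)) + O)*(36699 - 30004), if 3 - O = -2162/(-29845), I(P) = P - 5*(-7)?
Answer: 1351483497/5461 ≈ 2.4748e+5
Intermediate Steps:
I(P) = 35 + P (I(P) = P + 35 = 35 + P)
O = 1859/635 (O = 3 - (-2162)/(-29845) = 3 - (-2162)*(-1)/29845 = 3 - 1*46/635 = 3 - 46/635 = 1859/635 ≈ 2.9276)
(I(207/(-215)) + O)*(36699 - 30004) = ((35 + 207/(-215)) + 1859/635)*(36699 - 30004) = ((35 + 207*(-1/215)) + 1859/635)*6695 = ((35 - 207/215) + 1859/635)*6695 = (7318/215 + 1859/635)*6695 = (1009323/27305)*6695 = 1351483497/5461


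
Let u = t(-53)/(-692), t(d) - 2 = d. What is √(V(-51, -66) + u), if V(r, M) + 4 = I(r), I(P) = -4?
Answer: I*√948905/346 ≈ 2.8154*I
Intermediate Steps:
V(r, M) = -8 (V(r, M) = -4 - 4 = -8)
t(d) = 2 + d
u = 51/692 (u = (2 - 53)/(-692) = -51*(-1/692) = 51/692 ≈ 0.073699)
√(V(-51, -66) + u) = √(-8 + 51/692) = √(-5485/692) = I*√948905/346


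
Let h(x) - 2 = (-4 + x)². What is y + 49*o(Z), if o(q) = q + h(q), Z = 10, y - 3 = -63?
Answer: 2292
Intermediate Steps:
y = -60 (y = 3 - 63 = -60)
h(x) = 2 + (-4 + x)²
o(q) = 2 + q + (-4 + q)² (o(q) = q + (2 + (-4 + q)²) = 2 + q + (-4 + q)²)
y + 49*o(Z) = -60 + 49*(2 + 10 + (-4 + 10)²) = -60 + 49*(2 + 10 + 6²) = -60 + 49*(2 + 10 + 36) = -60 + 49*48 = -60 + 2352 = 2292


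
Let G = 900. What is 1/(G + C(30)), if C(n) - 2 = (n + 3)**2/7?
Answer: 7/7403 ≈ 0.00094556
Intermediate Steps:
C(n) = 2 + (3 + n)**2/7 (C(n) = 2 + (n + 3)**2/7 = 2 + (3 + n)**2*(1/7) = 2 + (3 + n)**2/7)
1/(G + C(30)) = 1/(900 + (2 + (3 + 30)**2/7)) = 1/(900 + (2 + (1/7)*33**2)) = 1/(900 + (2 + (1/7)*1089)) = 1/(900 + (2 + 1089/7)) = 1/(900 + 1103/7) = 1/(7403/7) = 7/7403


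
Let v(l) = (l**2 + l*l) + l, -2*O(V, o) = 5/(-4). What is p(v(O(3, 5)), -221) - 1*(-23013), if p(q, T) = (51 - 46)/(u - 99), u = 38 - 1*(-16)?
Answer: 207116/9 ≈ 23013.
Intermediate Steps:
O(V, o) = 5/8 (O(V, o) = -5/(2*(-4)) = -5*(-1)/(2*4) = -1/2*(-5/4) = 5/8)
u = 54 (u = 38 + 16 = 54)
v(l) = l + 2*l**2 (v(l) = (l**2 + l**2) + l = 2*l**2 + l = l + 2*l**2)
p(q, T) = -1/9 (p(q, T) = (51 - 46)/(54 - 99) = 5/(-45) = 5*(-1/45) = -1/9)
p(v(O(3, 5)), -221) - 1*(-23013) = -1/9 - 1*(-23013) = -1/9 + 23013 = 207116/9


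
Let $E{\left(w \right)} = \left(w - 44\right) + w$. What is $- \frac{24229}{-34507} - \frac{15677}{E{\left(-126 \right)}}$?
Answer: $\frac{548138023}{10214072} \approx 53.665$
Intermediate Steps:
$E{\left(w \right)} = -44 + 2 w$ ($E{\left(w \right)} = \left(-44 + w\right) + w = -44 + 2 w$)
$- \frac{24229}{-34507} - \frac{15677}{E{\left(-126 \right)}} = - \frac{24229}{-34507} - \frac{15677}{-44 + 2 \left(-126\right)} = \left(-24229\right) \left(- \frac{1}{34507}\right) - \frac{15677}{-44 - 252} = \frac{24229}{34507} - \frac{15677}{-296} = \frac{24229}{34507} - - \frac{15677}{296} = \frac{24229}{34507} + \frac{15677}{296} = \frac{548138023}{10214072}$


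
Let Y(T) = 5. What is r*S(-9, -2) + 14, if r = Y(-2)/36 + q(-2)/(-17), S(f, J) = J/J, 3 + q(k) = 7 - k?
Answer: 8437/612 ≈ 13.786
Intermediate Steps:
q(k) = 4 - k (q(k) = -3 + (7 - k) = 4 - k)
S(f, J) = 1
r = -131/612 (r = 5/36 + (4 - 1*(-2))/(-17) = 5*(1/36) + (4 + 2)*(-1/17) = 5/36 + 6*(-1/17) = 5/36 - 6/17 = -131/612 ≈ -0.21405)
r*S(-9, -2) + 14 = -131/612*1 + 14 = -131/612 + 14 = 8437/612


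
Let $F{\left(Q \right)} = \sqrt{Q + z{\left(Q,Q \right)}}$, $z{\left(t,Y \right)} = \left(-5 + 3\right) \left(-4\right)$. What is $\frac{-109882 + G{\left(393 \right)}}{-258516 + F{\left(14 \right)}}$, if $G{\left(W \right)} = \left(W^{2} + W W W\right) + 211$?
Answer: $- \frac{1121649867090}{4773608731} - \frac{8677605 \sqrt{22}}{9547217462} \approx -234.97$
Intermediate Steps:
$z{\left(t,Y \right)} = 8$ ($z{\left(t,Y \right)} = \left(-2\right) \left(-4\right) = 8$)
$G{\left(W \right)} = 211 + W^{2} + W^{3}$ ($G{\left(W \right)} = \left(W^{2} + W^{2} W\right) + 211 = \left(W^{2} + W^{3}\right) + 211 = 211 + W^{2} + W^{3}$)
$F{\left(Q \right)} = \sqrt{8 + Q}$ ($F{\left(Q \right)} = \sqrt{Q + 8} = \sqrt{8 + Q}$)
$\frac{-109882 + G{\left(393 \right)}}{-258516 + F{\left(14 \right)}} = \frac{-109882 + \left(211 + 393^{2} + 393^{3}\right)}{-258516 + \sqrt{8 + 14}} = \frac{-109882 + \left(211 + 154449 + 60698457\right)}{-258516 + \sqrt{22}} = \frac{-109882 + 60853117}{-258516 + \sqrt{22}} = \frac{60743235}{-258516 + \sqrt{22}}$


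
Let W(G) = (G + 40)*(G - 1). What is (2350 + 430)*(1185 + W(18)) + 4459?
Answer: 6039839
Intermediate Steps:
W(G) = (-1 + G)*(40 + G) (W(G) = (40 + G)*(-1 + G) = (-1 + G)*(40 + G))
(2350 + 430)*(1185 + W(18)) + 4459 = (2350 + 430)*(1185 + (-40 + 18**2 + 39*18)) + 4459 = 2780*(1185 + (-40 + 324 + 702)) + 4459 = 2780*(1185 + 986) + 4459 = 2780*2171 + 4459 = 6035380 + 4459 = 6039839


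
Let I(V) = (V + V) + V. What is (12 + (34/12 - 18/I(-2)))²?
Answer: 11449/36 ≈ 318.03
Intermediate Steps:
I(V) = 3*V (I(V) = 2*V + V = 3*V)
(12 + (34/12 - 18/I(-2)))² = (12 + (34/12 - 18/(3*(-2))))² = (12 + (34*(1/12) - 18/(-6)))² = (12 + (17/6 - 18*(-⅙)))² = (12 + (17/6 + 3))² = (12 + 35/6)² = (107/6)² = 11449/36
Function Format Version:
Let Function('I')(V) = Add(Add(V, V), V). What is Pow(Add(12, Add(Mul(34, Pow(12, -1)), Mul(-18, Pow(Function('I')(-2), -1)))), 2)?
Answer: Rational(11449, 36) ≈ 318.03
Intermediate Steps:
Function('I')(V) = Mul(3, V) (Function('I')(V) = Add(Mul(2, V), V) = Mul(3, V))
Pow(Add(12, Add(Mul(34, Pow(12, -1)), Mul(-18, Pow(Function('I')(-2), -1)))), 2) = Pow(Add(12, Add(Mul(34, Pow(12, -1)), Mul(-18, Pow(Mul(3, -2), -1)))), 2) = Pow(Add(12, Add(Mul(34, Rational(1, 12)), Mul(-18, Pow(-6, -1)))), 2) = Pow(Add(12, Add(Rational(17, 6), Mul(-18, Rational(-1, 6)))), 2) = Pow(Add(12, Add(Rational(17, 6), 3)), 2) = Pow(Add(12, Rational(35, 6)), 2) = Pow(Rational(107, 6), 2) = Rational(11449, 36)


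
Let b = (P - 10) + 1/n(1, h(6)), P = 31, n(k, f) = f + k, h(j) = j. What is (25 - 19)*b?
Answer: 888/7 ≈ 126.86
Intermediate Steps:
b = 148/7 (b = (31 - 10) + 1/(6 + 1) = 21 + 1/7 = 148/7 ≈ 21.143)
(25 - 19)*b = (25 - 19)*(148/7) = 6*(148/7) = 888/7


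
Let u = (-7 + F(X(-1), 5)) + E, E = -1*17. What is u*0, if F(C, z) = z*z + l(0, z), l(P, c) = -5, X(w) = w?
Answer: 0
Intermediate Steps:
F(C, z) = -5 + z² (F(C, z) = z*z - 5 = z² - 5 = -5 + z²)
E = -17
u = -4 (u = (-7 + (-5 + 5²)) - 17 = (-7 + (-5 + 25)) - 17 = (-7 + 20) - 17 = 13 - 17 = -4)
u*0 = -4*0 = 0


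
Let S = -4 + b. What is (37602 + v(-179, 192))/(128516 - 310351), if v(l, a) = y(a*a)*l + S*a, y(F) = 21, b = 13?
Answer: -35571/181835 ≈ -0.19562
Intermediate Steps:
S = 9 (S = -4 + 13 = 9)
v(l, a) = 9*a + 21*l (v(l, a) = 21*l + 9*a = 9*a + 21*l)
(37602 + v(-179, 192))/(128516 - 310351) = (37602 + (9*192 + 21*(-179)))/(128516 - 310351) = (37602 + (1728 - 3759))/(-181835) = (37602 - 2031)*(-1/181835) = 35571*(-1/181835) = -35571/181835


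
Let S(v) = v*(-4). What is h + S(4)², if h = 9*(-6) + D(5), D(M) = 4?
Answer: 206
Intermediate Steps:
S(v) = -4*v
h = -50 (h = 9*(-6) + 4 = -54 + 4 = -50)
h + S(4)² = -50 + (-4*4)² = -50 + (-16)² = -50 + 256 = 206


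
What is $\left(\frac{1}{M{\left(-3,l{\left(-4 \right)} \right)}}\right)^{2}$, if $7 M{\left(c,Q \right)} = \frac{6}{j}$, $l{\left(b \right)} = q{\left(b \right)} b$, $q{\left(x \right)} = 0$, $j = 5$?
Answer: $\frac{1225}{36} \approx 34.028$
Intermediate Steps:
$l{\left(b \right)} = 0$ ($l{\left(b \right)} = 0 b = 0$)
$M{\left(c,Q \right)} = \frac{6}{35}$ ($M{\left(c,Q \right)} = \frac{6 \cdot \frac{1}{5}}{7} = \frac{1}{7} \cdot \frac{6}{5} = \frac{6}{35}$)
$\left(\frac{1}{M{\left(-3,l{\left(-4 \right)} \right)}}\right)^{2} = \left(\frac{1}{\frac{6}{35}}\right)^{2} = \left(\frac{35}{6}\right)^{2} = \frac{1225}{36}$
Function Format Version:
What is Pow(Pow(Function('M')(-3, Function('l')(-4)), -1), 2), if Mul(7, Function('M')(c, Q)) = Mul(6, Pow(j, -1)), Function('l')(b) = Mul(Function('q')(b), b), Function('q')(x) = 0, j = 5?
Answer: Rational(1225, 36) ≈ 34.028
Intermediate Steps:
Function('l')(b) = 0 (Function('l')(b) = Mul(0, b) = 0)
Function('M')(c, Q) = Rational(6, 35) (Function('M')(c, Q) = Mul(Rational(1, 7), Mul(6, Pow(5, -1))) = Mul(Rational(1, 7), Mul(6, Rational(1, 5))) = Mul(Rational(1, 7), Rational(6, 5)) = Rational(6, 35))
Pow(Pow(Function('M')(-3, Function('l')(-4)), -1), 2) = Pow(Pow(Rational(6, 35), -1), 2) = Pow(Rational(35, 6), 2) = Rational(1225, 36)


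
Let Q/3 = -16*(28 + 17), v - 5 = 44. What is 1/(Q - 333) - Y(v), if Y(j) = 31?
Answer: -77284/2493 ≈ -31.000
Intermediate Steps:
v = 49 (v = 5 + 44 = 49)
Q = -2160 (Q = 3*(-16*(28 + 17)) = 3*(-16*45) = 3*(-720) = -2160)
1/(Q - 333) - Y(v) = 1/(-2160 - 333) - 1*31 = 1/(-2493) - 31 = -1/2493 - 31 = -77284/2493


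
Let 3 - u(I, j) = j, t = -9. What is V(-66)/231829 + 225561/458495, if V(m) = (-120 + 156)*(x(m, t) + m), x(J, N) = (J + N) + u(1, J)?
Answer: 51103162029/106292437355 ≈ 0.48078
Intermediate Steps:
u(I, j) = 3 - j
x(J, N) = 3 + N (x(J, N) = (J + N) + (3 - J) = 3 + N)
V(m) = -216 + 36*m (V(m) = (-120 + 156)*((3 - 9) + m) = 36*(-6 + m) = -216 + 36*m)
V(-66)/231829 + 225561/458495 = (-216 + 36*(-66))/231829 + 225561/458495 = (-216 - 2376)*(1/231829) + 225561*(1/458495) = -2592*1/231829 + 225561/458495 = -2592/231829 + 225561/458495 = 51103162029/106292437355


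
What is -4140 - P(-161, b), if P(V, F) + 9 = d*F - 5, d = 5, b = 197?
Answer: -5111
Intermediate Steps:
P(V, F) = -14 + 5*F (P(V, F) = -9 + (5*F - 5) = -9 + (-5 + 5*F) = -14 + 5*F)
-4140 - P(-161, b) = -4140 - (-14 + 5*197) = -4140 - (-14 + 985) = -4140 - 1*971 = -4140 - 971 = -5111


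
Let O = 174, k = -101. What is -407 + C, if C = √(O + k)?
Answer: -407 + √73 ≈ -398.46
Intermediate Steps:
C = √73 (C = √(174 - 101) = √73 ≈ 8.5440)
-407 + C = -407 + √73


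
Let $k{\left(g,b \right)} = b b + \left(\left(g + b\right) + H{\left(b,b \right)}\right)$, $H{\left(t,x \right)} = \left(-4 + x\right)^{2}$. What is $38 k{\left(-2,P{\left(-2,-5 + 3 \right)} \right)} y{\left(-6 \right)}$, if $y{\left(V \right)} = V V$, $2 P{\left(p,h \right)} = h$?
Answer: $31464$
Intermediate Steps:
$P{\left(p,h \right)} = \frac{h}{2}$
$y{\left(V \right)} = V^{2}$
$k{\left(g,b \right)} = b + g + b^{2} + \left(-4 + b\right)^{2}$ ($k{\left(g,b \right)} = b b + \left(\left(g + b\right) + \left(-4 + b\right)^{2}\right) = b^{2} + \left(\left(b + g\right) + \left(-4 + b\right)^{2}\right) = b^{2} + \left(b + g + \left(-4 + b\right)^{2}\right) = b + g + b^{2} + \left(-4 + b\right)^{2}$)
$38 k{\left(-2,P{\left(-2,-5 + 3 \right)} \right)} y{\left(-6 \right)} = 38 \left(\frac{-5 + 3}{2} - 2 + \left(\frac{-5 + 3}{2}\right)^{2} + \left(-4 + \frac{-5 + 3}{2}\right)^{2}\right) \left(-6\right)^{2} = 38 \left(\frac{1}{2} \left(-2\right) - 2 + \left(\frac{1}{2} \left(-2\right)\right)^{2} + \left(-4 + \frac{1}{2} \left(-2\right)\right)^{2}\right) 36 = 38 \left(-1 - 2 + \left(-1\right)^{2} + \left(-4 - 1\right)^{2}\right) 36 = 38 \left(-1 - 2 + 1 + \left(-5\right)^{2}\right) 36 = 38 \left(-1 - 2 + 1 + 25\right) 36 = 38 \cdot 23 \cdot 36 = 874 \cdot 36 = 31464$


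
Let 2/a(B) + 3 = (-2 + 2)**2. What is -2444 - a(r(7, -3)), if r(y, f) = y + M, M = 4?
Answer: -7330/3 ≈ -2443.3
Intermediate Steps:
r(y, f) = 4 + y (r(y, f) = y + 4 = 4 + y)
a(B) = -2/3 (a(B) = 2/(-3 + (-2 + 2)**2) = 2/(-3 + 0**2) = 2/(-3 + 0) = 2/(-3) = 2*(-1/3) = -2/3)
-2444 - a(r(7, -3)) = -2444 - 1*(-2/3) = -2444 + 2/3 = -7330/3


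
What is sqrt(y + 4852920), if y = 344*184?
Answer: 2*sqrt(1229054) ≈ 2217.3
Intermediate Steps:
y = 63296
sqrt(y + 4852920) = sqrt(63296 + 4852920) = sqrt(4916216) = 2*sqrt(1229054)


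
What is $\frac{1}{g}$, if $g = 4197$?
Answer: $\frac{1}{4197} \approx 0.00023827$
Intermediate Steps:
$\frac{1}{g} = \frac{1}{4197}$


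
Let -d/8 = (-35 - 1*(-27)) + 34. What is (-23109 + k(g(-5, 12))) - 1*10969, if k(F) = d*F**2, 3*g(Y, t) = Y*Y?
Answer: -436702/9 ≈ -48522.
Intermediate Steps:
g(Y, t) = Y**2/3 (g(Y, t) = (Y*Y)/3 = Y**2/3)
d = -208 (d = -8*((-35 - 1*(-27)) + 34) = -8*((-35 + 27) + 34) = -8*(-8 + 34) = -8*26 = -208)
k(F) = -208*F**2
(-23109 + k(g(-5, 12))) - 1*10969 = (-23109 - 208*((1/3)*(-5)**2)**2) - 1*10969 = (-23109 - 208*((1/3)*25)**2) - 10969 = (-23109 - 208*(25/3)**2) - 10969 = (-23109 - 208*625/9) - 10969 = (-23109 - 130000/9) - 10969 = -337981/9 - 10969 = -436702/9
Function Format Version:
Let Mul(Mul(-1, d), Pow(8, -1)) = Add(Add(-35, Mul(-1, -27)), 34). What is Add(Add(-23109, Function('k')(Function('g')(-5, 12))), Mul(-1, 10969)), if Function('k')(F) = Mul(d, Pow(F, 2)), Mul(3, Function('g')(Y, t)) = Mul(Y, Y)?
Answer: Rational(-436702, 9) ≈ -48522.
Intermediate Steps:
Function('g')(Y, t) = Mul(Rational(1, 3), Pow(Y, 2)) (Function('g')(Y, t) = Mul(Rational(1, 3), Mul(Y, Y)) = Mul(Rational(1, 3), Pow(Y, 2)))
d = -208 (d = Mul(-8, Add(Add(-35, Mul(-1, -27)), 34)) = Mul(-8, Add(Add(-35, 27), 34)) = Mul(-8, Add(-8, 34)) = Mul(-8, 26) = -208)
Function('k')(F) = Mul(-208, Pow(F, 2))
Add(Add(-23109, Function('k')(Function('g')(-5, 12))), Mul(-1, 10969)) = Add(Add(-23109, Mul(-208, Pow(Mul(Rational(1, 3), Pow(-5, 2)), 2))), Mul(-1, 10969)) = Add(Add(-23109, Mul(-208, Pow(Mul(Rational(1, 3), 25), 2))), -10969) = Add(Add(-23109, Mul(-208, Pow(Rational(25, 3), 2))), -10969) = Add(Add(-23109, Mul(-208, Rational(625, 9))), -10969) = Add(Add(-23109, Rational(-130000, 9)), -10969) = Add(Rational(-337981, 9), -10969) = Rational(-436702, 9)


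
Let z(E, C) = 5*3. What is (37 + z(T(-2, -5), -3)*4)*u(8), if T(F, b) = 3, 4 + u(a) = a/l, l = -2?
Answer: -776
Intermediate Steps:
u(a) = -4 - a/2 (u(a) = -4 + a/(-2) = -4 + a*(-1/2) = -4 - a/2)
z(E, C) = 15
(37 + z(T(-2, -5), -3)*4)*u(8) = (37 + 15*4)*(-4 - 1/2*8) = (37 + 60)*(-4 - 4) = 97*(-8) = -776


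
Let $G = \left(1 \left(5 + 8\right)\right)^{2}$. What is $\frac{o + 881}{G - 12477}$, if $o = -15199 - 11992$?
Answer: $\frac{13155}{6154} \approx 2.1376$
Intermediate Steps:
$o = -27191$
$G = 169$ ($G = \left(1 \cdot 13\right)^{2} = 13^{2} = 169$)
$\frac{o + 881}{G - 12477} = \frac{-27191 + 881}{169 - 12477} = - \frac{26310}{-12308} = \left(-26310\right) \left(- \frac{1}{12308}\right) = \frac{13155}{6154}$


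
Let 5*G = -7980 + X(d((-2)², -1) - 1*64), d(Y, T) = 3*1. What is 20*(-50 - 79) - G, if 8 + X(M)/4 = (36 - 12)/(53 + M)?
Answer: -4876/5 ≈ -975.20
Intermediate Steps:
d(Y, T) = 3
X(M) = -32 + 96/(53 + M) (X(M) = -32 + 4*((36 - 12)/(53 + M)) = -32 + 4*(24/(53 + M)) = -32 + 96/(53 + M))
G = -8024/5 (G = (-7980 + 32*(-50 - (3 - 1*64))/(53 + (3 - 1*64)))/5 = (-7980 + 32*(-50 - (3 - 64))/(53 + (3 - 64)))/5 = (-7980 + 32*(-50 - 1*(-61))/(53 - 61))/5 = (-7980 + 32*(-50 + 61)/(-8))/5 = (-7980 + 32*(-⅛)*11)/5 = (-7980 - 44)/5 = (⅕)*(-8024) = -8024/5 ≈ -1604.8)
20*(-50 - 79) - G = 20*(-50 - 79) - 1*(-8024/5) = 20*(-129) + 8024/5 = -2580 + 8024/5 = -4876/5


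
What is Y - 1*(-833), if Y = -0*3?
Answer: 833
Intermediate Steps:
Y = 0 (Y = -83*0 = 0)
Y - 1*(-833) = 0 - 1*(-833) = 0 + 833 = 833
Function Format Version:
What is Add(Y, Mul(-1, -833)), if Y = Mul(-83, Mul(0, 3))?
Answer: 833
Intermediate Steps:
Y = 0 (Y = Mul(-83, 0) = 0)
Add(Y, Mul(-1, -833)) = Add(0, Mul(-1, -833)) = Add(0, 833) = 833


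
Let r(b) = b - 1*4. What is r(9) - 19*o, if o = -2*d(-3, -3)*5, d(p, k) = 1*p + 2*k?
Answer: -1705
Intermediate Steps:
r(b) = -4 + b (r(b) = b - 4 = -4 + b)
d(p, k) = p + 2*k
o = 90 (o = -2*(-3 + 2*(-3))*5 = -2*(-3 - 6)*5 = -2*(-9)*5 = 18*5 = 90)
r(9) - 19*o = (-4 + 9) - 19*90 = 5 - 1710 = -1705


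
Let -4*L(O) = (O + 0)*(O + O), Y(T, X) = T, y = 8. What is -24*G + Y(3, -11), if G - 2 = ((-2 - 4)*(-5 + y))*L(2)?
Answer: -909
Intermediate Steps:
L(O) = -O**2/2 (L(O) = -(O + 0)*(O + O)/4 = -O*2*O/4 = -O**2/2)
G = 38 (G = 2 + ((-2 - 4)*(-5 + 8))*(-1/2*2**2) = 2 + (-6*3)*(-1/2*4) = 2 - 18*(-2) = 2 + 36 = 38)
-24*G + Y(3, -11) = -24*38 + 3 = -912 + 3 = -909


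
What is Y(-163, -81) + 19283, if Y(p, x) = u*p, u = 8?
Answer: 17979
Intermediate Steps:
Y(p, x) = 8*p
Y(-163, -81) + 19283 = 8*(-163) + 19283 = -1304 + 19283 = 17979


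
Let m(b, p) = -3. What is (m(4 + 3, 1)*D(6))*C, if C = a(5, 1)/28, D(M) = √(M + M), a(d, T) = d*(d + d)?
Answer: -75*√3/7 ≈ -18.558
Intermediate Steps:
a(d, T) = 2*d² (a(d, T) = d*(2*d) = 2*d²)
D(M) = √2*√M (D(M) = √(2*M) = √2*√M)
C = 25/14 (C = (2*5²)/28 = (2*25)*(1/28) = 50*(1/28) = 25/14 ≈ 1.7857)
(m(4 + 3, 1)*D(6))*C = -3*√2*√6*(25/14) = -6*√3*(25/14) = -75*√3/7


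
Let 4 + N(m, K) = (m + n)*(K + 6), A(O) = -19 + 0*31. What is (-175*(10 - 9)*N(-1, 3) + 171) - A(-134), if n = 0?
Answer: 2465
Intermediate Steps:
A(O) = -19 (A(O) = -19 + 0 = -19)
N(m, K) = -4 + m*(6 + K) (N(m, K) = -4 + (m + 0)*(K + 6) = -4 + m*(6 + K))
(-175*(10 - 9)*N(-1, 3) + 171) - A(-134) = (-175*(10 - 9)*(-4 + 6*(-1) + 3*(-1)) + 171) - 1*(-19) = (-175*(-4 - 6 - 3) + 171) + 19 = (-175*(-13) + 171) + 19 = (2275 + 171) + 19 = 2446 + 19 = 2465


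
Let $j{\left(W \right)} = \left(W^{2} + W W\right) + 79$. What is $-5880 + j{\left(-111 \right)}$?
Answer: $18841$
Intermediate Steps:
$j{\left(W \right)} = 79 + 2 W^{2}$ ($j{\left(W \right)} = \left(W^{2} + W^{2}\right) + 79 = 2 W^{2} + 79 = 79 + 2 W^{2}$)
$-5880 + j{\left(-111 \right)} = -5880 + \left(79 + 2 \left(-111\right)^{2}\right) = -5880 + \left(79 + 2 \cdot 12321\right) = -5880 + \left(79 + 24642\right) = -5880 + 24721 = 18841$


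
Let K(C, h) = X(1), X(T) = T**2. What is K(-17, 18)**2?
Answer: 1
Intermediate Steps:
K(C, h) = 1 (K(C, h) = 1**2 = 1)
K(-17, 18)**2 = 1**2 = 1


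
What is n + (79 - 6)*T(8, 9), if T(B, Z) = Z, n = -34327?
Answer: -33670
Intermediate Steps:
n + (79 - 6)*T(8, 9) = -34327 + (79 - 6)*9 = -34327 + 73*9 = -34327 + 657 = -33670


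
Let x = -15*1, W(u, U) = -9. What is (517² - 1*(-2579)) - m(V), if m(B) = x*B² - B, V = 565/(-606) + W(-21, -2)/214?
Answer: 94559310907864/350373747 ≈ 2.6988e+5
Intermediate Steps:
x = -15
V = -31591/32421 (V = 565/(-606) - 9/214 = 565*(-1/606) - 9*1/214 = -565/606 - 9/214 = -31591/32421 ≈ -0.97440)
m(B) = -B - 15*B² (m(B) = -15*B² - B = -B - 15*B²)
(517² - 1*(-2579)) - m(V) = (517² - 1*(-2579)) - (-31591)*(-1 - 15*(-31591/32421))/32421 = (267289 + 2579) - (-31591)*(-1 + 157955/10807)/32421 = 269868 - (-31591)*147148/(32421*10807) = 269868 - 1*(-4648552468/350373747) = 269868 + 4648552468/350373747 = 94559310907864/350373747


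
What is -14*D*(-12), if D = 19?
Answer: 3192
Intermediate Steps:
-14*D*(-12) = -14*19*(-12) = -266*(-12) = 3192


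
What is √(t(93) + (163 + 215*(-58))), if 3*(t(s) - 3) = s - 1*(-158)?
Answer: I*√109983/3 ≈ 110.55*I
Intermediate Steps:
t(s) = 167/3 + s/3 (t(s) = 3 + (s - 1*(-158))/3 = 3 + (s + 158)/3 = 3 + (158 + s)/3 = 3 + (158/3 + s/3) = 167/3 + s/3)
√(t(93) + (163 + 215*(-58))) = √((167/3 + (⅓)*93) + (163 + 215*(-58))) = √((167/3 + 31) + (163 - 12470)) = √(260/3 - 12307) = √(-36661/3) = I*√109983/3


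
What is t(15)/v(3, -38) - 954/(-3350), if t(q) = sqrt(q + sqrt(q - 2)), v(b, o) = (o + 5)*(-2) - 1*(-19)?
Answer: 477/1675 + sqrt(15 + sqrt(13))/85 ≈ 0.33552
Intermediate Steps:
v(b, o) = 9 - 2*o (v(b, o) = (5 + o)*(-2) + 19 = (-10 - 2*o) + 19 = 9 - 2*o)
t(q) = sqrt(q + sqrt(-2 + q))
t(15)/v(3, -38) - 954/(-3350) = sqrt(15 + sqrt(-2 + 15))/(9 - 2*(-38)) - 954/(-3350) = sqrt(15 + sqrt(13))/(9 + 76) - 954*(-1/3350) = sqrt(15 + sqrt(13))/85 + 477/1675 = 477/1675 + sqrt(15 + sqrt(13))/85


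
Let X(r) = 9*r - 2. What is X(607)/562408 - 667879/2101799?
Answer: -52020366899/168866938856 ≈ -0.30806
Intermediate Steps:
X(r) = -2 + 9*r
X(607)/562408 - 667879/2101799 = (-2 + 9*607)/562408 - 667879/2101799 = (-2 + 5463)*(1/562408) - 667879*1/2101799 = 5461*(1/562408) - 667879/2101799 = 5461/562408 - 667879/2101799 = -52020366899/168866938856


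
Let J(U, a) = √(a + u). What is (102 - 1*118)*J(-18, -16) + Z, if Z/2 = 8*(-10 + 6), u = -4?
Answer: -64 - 32*I*√5 ≈ -64.0 - 71.554*I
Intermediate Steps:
Z = -64 (Z = 2*(8*(-10 + 6)) = 2*(8*(-4)) = 2*(-32) = -64)
J(U, a) = √(-4 + a) (J(U, a) = √(a - 4) = √(-4 + a))
(102 - 1*118)*J(-18, -16) + Z = (102 - 1*118)*√(-4 - 16) - 64 = (102 - 118)*√(-20) - 64 = -32*I*√5 - 64 = -64 - 32*I*√5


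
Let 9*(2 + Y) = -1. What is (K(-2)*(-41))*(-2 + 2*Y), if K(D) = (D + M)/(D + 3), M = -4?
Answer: -4592/3 ≈ -1530.7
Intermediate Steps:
Y = -19/9 (Y = -2 + (⅑)*(-1) = -2 - ⅑ = -19/9 ≈ -2.1111)
K(D) = (-4 + D)/(3 + D) (K(D) = (D - 4)/(D + 3) = (-4 + D)/(3 + D))
(K(-2)*(-41))*(-2 + 2*Y) = (((-4 - 2)/(3 - 2))*(-41))*(-2 + 2*(-19/9)) = ((-6/1)*(-41))*(-2 - 38/9) = ((1*(-6))*(-41))*(-56/9) = -6*(-41)*(-56/9) = 246*(-56/9) = -4592/3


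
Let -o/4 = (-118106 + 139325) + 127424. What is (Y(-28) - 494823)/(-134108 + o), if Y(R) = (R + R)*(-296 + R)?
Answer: 476679/728680 ≈ 0.65417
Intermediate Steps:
o = -594572 (o = -4*((-118106 + 139325) + 127424) = -4*(21219 + 127424) = -4*148643 = -594572)
Y(R) = 2*R*(-296 + R) (Y(R) = (2*R)*(-296 + R) = 2*R*(-296 + R))
(Y(-28) - 494823)/(-134108 + o) = (2*(-28)*(-296 - 28) - 494823)/(-134108 - 594572) = (2*(-28)*(-324) - 494823)/(-728680) = (18144 - 494823)*(-1/728680) = -476679*(-1/728680) = 476679/728680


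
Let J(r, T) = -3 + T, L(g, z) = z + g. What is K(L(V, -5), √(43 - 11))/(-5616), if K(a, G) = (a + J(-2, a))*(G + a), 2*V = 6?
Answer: -7/2808 + 7*√2/1404 ≈ 0.0045580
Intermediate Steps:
V = 3 (V = (½)*6 = 3)
L(g, z) = g + z
K(a, G) = (-3 + 2*a)*(G + a) (K(a, G) = (a + (-3 + a))*(G + a) = (-3 + 2*a)*(G + a))
K(L(V, -5), √(43 - 11))/(-5616) = ((3 - 5)² + √(43 - 11)*(3 - 5) + √(43 - 11)*(-3 + (3 - 5)) + (3 - 5)*(-3 + (3 - 5)))/(-5616) = ((-2)² + √32*(-2) + √32*(-3 - 2) - 2*(-3 - 2))*(-1/5616) = (4 + (4*√2)*(-2) + (4*√2)*(-5) - 2*(-5))*(-1/5616) = (4 - 8*√2 - 20*√2 + 10)*(-1/5616) = (14 - 28*√2)*(-1/5616) = -7/2808 + 7*√2/1404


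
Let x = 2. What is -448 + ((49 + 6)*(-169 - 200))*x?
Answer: -41038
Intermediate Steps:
-448 + ((49 + 6)*(-169 - 200))*x = -448 + ((49 + 6)*(-169 - 200))*2 = -448 + (55*(-369))*2 = -448 - 20295*2 = -448 - 40590 = -41038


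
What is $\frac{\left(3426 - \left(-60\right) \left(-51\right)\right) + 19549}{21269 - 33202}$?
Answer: $- \frac{19915}{11933} \approx -1.6689$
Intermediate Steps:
$\frac{\left(3426 - \left(-60\right) \left(-51\right)\right) + 19549}{21269 - 33202} = \frac{\left(3426 - 3060\right) + 19549}{-11933} = \left(\left(3426 - 3060\right) + 19549\right) \left(- \frac{1}{11933}\right) = \left(366 + 19549\right) \left(- \frac{1}{11933}\right) = 19915 \left(- \frac{1}{11933}\right) = - \frac{19915}{11933}$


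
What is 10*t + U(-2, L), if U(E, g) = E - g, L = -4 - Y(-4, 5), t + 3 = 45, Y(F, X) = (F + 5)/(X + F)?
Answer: 423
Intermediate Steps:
Y(F, X) = (5 + F)/(F + X)
t = 42 (t = -3 + 45 = 42)
L = -5 (L = -4 - (5 - 4)/(-4 + 5) = -4 - 1/1 = -4 - 1 = -5)
10*t + U(-2, L) = 10*42 + (-2 - 1*(-5)) = 420 + (-2 + 5) = 420 + 3 = 423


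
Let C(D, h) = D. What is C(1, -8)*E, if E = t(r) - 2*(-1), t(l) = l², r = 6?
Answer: 38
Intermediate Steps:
E = 38 (E = 6² - 2*(-1) = 36 + 2 = 38)
C(1, -8)*E = 1*38 = 38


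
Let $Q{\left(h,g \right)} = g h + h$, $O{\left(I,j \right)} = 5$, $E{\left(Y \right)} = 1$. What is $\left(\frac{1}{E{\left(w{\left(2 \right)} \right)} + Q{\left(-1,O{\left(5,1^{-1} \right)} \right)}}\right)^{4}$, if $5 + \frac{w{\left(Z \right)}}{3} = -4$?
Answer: $\frac{1}{625} \approx 0.0016$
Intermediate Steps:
$w{\left(Z \right)} = -27$ ($w{\left(Z \right)} = -15 + 3 \left(-4\right) = -15 - 12 = -27$)
$Q{\left(h,g \right)} = h + g h$
$\left(\frac{1}{E{\left(w{\left(2 \right)} \right)} + Q{\left(-1,O{\left(5,1^{-1} \right)} \right)}}\right)^{4} = \left(\frac{1}{1 - \left(1 + 5\right)}\right)^{4} = \left(\frac{1}{1 - 6}\right)^{4} = \left(\frac{1}{-5}\right)^{4} = \left(- \frac{1}{5}\right)^{4} = \frac{1}{625}$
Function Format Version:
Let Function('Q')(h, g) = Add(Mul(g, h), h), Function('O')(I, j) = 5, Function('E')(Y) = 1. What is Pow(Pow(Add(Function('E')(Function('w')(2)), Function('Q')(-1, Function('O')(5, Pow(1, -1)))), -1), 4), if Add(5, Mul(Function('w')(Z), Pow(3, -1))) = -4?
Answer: Rational(1, 625) ≈ 0.0016000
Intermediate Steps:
Function('w')(Z) = -27 (Function('w')(Z) = Add(-15, Mul(3, -4)) = Add(-15, -12) = -27)
Function('Q')(h, g) = Add(h, Mul(g, h))
Pow(Pow(Add(Function('E')(Function('w')(2)), Function('Q')(-1, Function('O')(5, Pow(1, -1)))), -1), 4) = Pow(Pow(Add(1, Mul(-1, Add(1, 5))), -1), 4) = Pow(Pow(Add(1, Mul(-1, 6)), -1), 4) = Pow(Pow(Add(1, -6), -1), 4) = Pow(Pow(-5, -1), 4) = Pow(Rational(-1, 5), 4) = Rational(1, 625)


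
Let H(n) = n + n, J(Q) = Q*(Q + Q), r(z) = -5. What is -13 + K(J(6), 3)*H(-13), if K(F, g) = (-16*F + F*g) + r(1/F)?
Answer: 24453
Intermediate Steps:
J(Q) = 2*Q² (J(Q) = Q*(2*Q) = 2*Q²)
K(F, g) = -5 - 16*F + F*g (K(F, g) = (-16*F + F*g) - 5 = -5 - 16*F + F*g)
H(n) = 2*n
-13 + K(J(6), 3)*H(-13) = -13 + (-5 - 32*6² + (2*6²)*3)*(2*(-13)) = -13 + (-5 - 32*36 + (2*36)*3)*(-26) = -13 + (-5 - 16*72 + 72*3)*(-26) = -13 + (-5 - 1152 + 216)*(-26) = -13 - 941*(-26) = -13 + 24466 = 24453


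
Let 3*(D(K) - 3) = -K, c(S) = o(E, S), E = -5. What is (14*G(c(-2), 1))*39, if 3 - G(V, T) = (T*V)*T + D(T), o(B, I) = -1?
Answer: 728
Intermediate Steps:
c(S) = -1
D(K) = 3 - K/3 (D(K) = 3 + (-K)/3 = 3 - K/3)
G(V, T) = T/3 - V*T² (G(V, T) = 3 - ((T*V)*T + (3 - T/3)) = 3 - (V*T² + (3 - T/3)) = 3 - (3 - T/3 + V*T²) = 3 + (-3 + T/3 - V*T²) = T/3 - V*T²)
(14*G(c(-2), 1))*39 = (14*(1*(⅓ - 1*1*(-1))))*39 = (14*(1*(⅓ + 1)))*39 = (14*(1*(4/3)))*39 = (14*(4/3))*39 = (56/3)*39 = 728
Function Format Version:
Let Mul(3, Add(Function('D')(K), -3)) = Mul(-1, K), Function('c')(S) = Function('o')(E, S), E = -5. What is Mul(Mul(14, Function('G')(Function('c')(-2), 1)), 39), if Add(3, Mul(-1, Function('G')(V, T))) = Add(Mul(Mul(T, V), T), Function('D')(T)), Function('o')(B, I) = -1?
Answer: 728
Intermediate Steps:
Function('c')(S) = -1
Function('D')(K) = Add(3, Mul(Rational(-1, 3), K)) (Function('D')(K) = Add(3, Mul(Rational(1, 3), Mul(-1, K))) = Add(3, Mul(Rational(-1, 3), K)))
Function('G')(V, T) = Add(Mul(Rational(1, 3), T), Mul(-1, V, Pow(T, 2))) (Function('G')(V, T) = Add(3, Mul(-1, Add(Mul(Mul(T, V), T), Add(3, Mul(Rational(-1, 3), T))))) = Add(3, Mul(-1, Add(Mul(V, Pow(T, 2)), Add(3, Mul(Rational(-1, 3), T))))) = Add(3, Mul(-1, Add(3, Mul(Rational(-1, 3), T), Mul(V, Pow(T, 2))))) = Add(3, Add(-3, Mul(Rational(1, 3), T), Mul(-1, V, Pow(T, 2)))) = Add(Mul(Rational(1, 3), T), Mul(-1, V, Pow(T, 2))))
Mul(Mul(14, Function('G')(Function('c')(-2), 1)), 39) = Mul(Mul(14, Mul(1, Add(Rational(1, 3), Mul(-1, 1, -1)))), 39) = Mul(Mul(14, Mul(1, Add(Rational(1, 3), 1))), 39) = Mul(Mul(14, Mul(1, Rational(4, 3))), 39) = Mul(Mul(14, Rational(4, 3)), 39) = Mul(Rational(56, 3), 39) = 728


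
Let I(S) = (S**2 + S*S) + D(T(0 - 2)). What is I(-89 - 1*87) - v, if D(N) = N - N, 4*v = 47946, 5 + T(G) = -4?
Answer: 99931/2 ≈ 49966.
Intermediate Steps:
T(G) = -9 (T(G) = -5 - 4 = -9)
v = 23973/2 (v = (1/4)*47946 = 23973/2 ≈ 11987.)
D(N) = 0
I(S) = 2*S**2 (I(S) = (S**2 + S*S) + 0 = (S**2 + S**2) + 0 = 2*S**2 + 0 = 2*S**2)
I(-89 - 1*87) - v = 2*(-89 - 1*87)**2 - 1*23973/2 = 2*(-89 - 87)**2 - 23973/2 = 2*(-176)**2 - 23973/2 = 2*30976 - 23973/2 = 61952 - 23973/2 = 99931/2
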